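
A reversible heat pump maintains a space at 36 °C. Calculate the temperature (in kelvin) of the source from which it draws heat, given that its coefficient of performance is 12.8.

T_C ≈ 285.0 K

T_H = 36 °C → 36 + 273.15 = 309.15 K.
COP_HP = T_H/(T_H − T_C) ⇒ T_C = T_H·(COP_HP − 1)/COP_HP = 309.15 × (12.8 − 1)/12.8 = 285.0 K.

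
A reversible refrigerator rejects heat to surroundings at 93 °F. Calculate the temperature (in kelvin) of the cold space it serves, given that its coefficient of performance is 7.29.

T_C ≈ 270 K

T_H = 93 °F → (93 − 32) × 5/9 = 33.89 °C = 307.04 K.
COP_R = T_C/(T_H − T_C) ⇒ T_C = T_H·COP_R/(1 + COP_R) = 307.04 × 7.29/(1 + 7.29) = 270 K.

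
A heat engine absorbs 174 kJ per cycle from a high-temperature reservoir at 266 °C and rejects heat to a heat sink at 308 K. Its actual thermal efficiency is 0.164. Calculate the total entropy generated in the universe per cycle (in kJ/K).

T_H = 266 °C → 266 + 273.15 = 539.15 K.
W = η·Q_H = 0.164 × 174 = 28.54 kJ, so Q_C = Q_H − W = 145.5 kJ.
Reservoir entropy changes: ΔS_H = −Q_H/T_H = −174/539.15 = -0.3227 kJ/K and ΔS_C = +Q_C/T_C = 145.5/308.00 = 0.4723 kJ/K.
ΔS_univ = −Q_H/T_H + Q_C/T_C = 0.150 kJ/K (> 0, since η = 0.164 < η_Carnot = 0.429).

ΔS_univ ≈ 0.150 kJ/K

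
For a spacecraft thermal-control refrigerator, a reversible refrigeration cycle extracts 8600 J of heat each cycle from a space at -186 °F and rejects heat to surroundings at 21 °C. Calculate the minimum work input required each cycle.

T_H = 21 °C → 21 + 273.15 = 294.15 K.
T_C = -186 °F → (-186 − 32) × 5/9 = -121.11 °C = 152.04 K.
For a reversible refrigerator, COP_R = T_C/(T_H − T_C) = 152.04/142.11 = 1.0699.
W = Q_C/COP_R = 8600/1.0699 = 8038 J.

W_in ≈ 8038 J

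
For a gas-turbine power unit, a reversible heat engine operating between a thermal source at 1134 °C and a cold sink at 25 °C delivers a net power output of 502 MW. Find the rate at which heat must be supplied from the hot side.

Q̇_H ≈ 637.0 MW

T_H = 1134 °C → 1134 + 273.15 = 1407.15 K.
T_C = 25 °C → 25 + 273.15 = 298.15 K.
The Carnot efficiency is η = 1 − T_C/T_H = 1 − 298.15/1407.15 = 0.7881.
Q_H = W/η = 502/0.7881 = 637.0 MW.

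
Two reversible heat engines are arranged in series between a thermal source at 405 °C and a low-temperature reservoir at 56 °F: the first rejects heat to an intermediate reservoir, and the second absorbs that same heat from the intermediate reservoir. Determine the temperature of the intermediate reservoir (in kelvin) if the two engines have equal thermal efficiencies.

T_m ≈ 440.8 K

T_H = 405 °C → 405 + 273.15 = 678.15 K.
T_C = 56 °F → (56 − 32) × 5/9 = 13.33 °C = 286.48 K.
Equal efficiencies require 1 − T_m/T_H = 1 − T_C/T_m, i.e. T_m/T_H = T_C/T_m, so T_m = √(T_H·T_C) = √(678.15 × 286.48) = 440.8 K.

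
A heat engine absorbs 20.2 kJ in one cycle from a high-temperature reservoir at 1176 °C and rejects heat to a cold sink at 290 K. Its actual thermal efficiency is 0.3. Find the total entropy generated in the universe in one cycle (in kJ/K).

T_H = 1176 °C → 1176 + 273.15 = 1449.15 K.
W = η·Q_H = 0.3 × 20.2 = 6.060 kJ, so Q_C = Q_H − W = 14.14 kJ.
Reservoir entropy changes: ΔS_H = −Q_H/T_H = −20.2/1449.15 = -0.01394 kJ/K and ΔS_C = +Q_C/T_C = 14.14/290.00 = 0.04876 kJ/K.
ΔS_univ = −Q_H/T_H + Q_C/T_C = 0.03482 kJ/K (> 0, since η = 0.3 < η_Carnot = 0.800).

ΔS_univ ≈ 0.03482 kJ/K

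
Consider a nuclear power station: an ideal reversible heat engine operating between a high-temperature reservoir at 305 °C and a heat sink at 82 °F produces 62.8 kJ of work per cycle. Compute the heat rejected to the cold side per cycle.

Q_C ≈ 68.2 kJ

T_H = 305 °C → 305 + 273.15 = 578.15 K.
T_C = 82 °F → (82 − 32) × 5/9 = 27.78 °C = 300.93 K.
Since the cycle is reversible, η = 1 − T_C/T_H = 1 − 300.93/578.15 = 0.4795.
Since Q_C/Q_H = T_C/T_H and Q_H = W/η, Q_C = W·T_C/(T_H − T_C) = 62.8 × 300.93/277.22 = 68.2 kJ.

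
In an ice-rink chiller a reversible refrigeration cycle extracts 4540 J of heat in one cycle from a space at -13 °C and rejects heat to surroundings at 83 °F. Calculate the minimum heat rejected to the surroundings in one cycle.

Q_H ≈ 5261 J

T_H = 83 °F → (83 − 32) × 5/9 = 28.33 °C = 301.48 K.
T_C = -13 °C → -13 + 273.15 = 260.15 K.
For a reversible cycle Q_H/Q_C = T_H/T_C, so Q_H = Q_C·T_H/T_C = 4540 × 301.48/260.15 = 5261 J.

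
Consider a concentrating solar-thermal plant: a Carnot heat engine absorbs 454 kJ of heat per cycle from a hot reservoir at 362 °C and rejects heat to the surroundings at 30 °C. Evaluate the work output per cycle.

W ≈ 237.3 kJ

T_H = 362 °C → 362 + 273.15 = 635.15 K.
T_C = 30 °C → 30 + 273.15 = 303.15 K.
η_rev = 1 − T_C/T_H = 1 − 303.15/635.15 = 0.5227.
W = η·Q_H = 0.5227 × 454 = 237.3 kJ.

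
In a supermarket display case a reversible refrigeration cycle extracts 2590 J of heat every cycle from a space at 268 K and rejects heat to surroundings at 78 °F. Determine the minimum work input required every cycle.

T_H = 78 °F → (78 − 32) × 5/9 = 25.56 °C = 298.71 K.
COP_R = T_C/(T_H − T_C) = 268.00/30.71 = 8.7281.
W = Q_C/COP_R = 2590/8.7281 = 297 J.

W_in ≈ 297 J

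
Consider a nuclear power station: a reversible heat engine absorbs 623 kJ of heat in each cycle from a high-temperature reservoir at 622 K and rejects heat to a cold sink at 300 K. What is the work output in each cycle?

W ≈ 322.5 kJ

η_rev = 1 − T_C/T_H = 1 − 300.00/622.00 = 0.5177.
W = η·Q_H = 0.5177 × 623 = 322.5 kJ.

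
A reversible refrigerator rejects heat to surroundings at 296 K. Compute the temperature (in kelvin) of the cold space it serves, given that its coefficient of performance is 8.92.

COP_R = T_C/(T_H − T_C) ⇒ T_C = T_H·COP_R/(1 + COP_R) = 296.00 × 8.92/(1 + 8.92) = 266 K.

T_C ≈ 266 K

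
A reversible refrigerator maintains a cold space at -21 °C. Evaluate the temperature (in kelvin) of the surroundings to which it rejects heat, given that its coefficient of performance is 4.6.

T_C = -21 °C → -21 + 273.15 = 252.15 K.
COP_R = T_C/(T_H − T_C) ⇒ T_H = T_C·(1 + 1/COP_R) = 252.15 × (1 + 1/4.6) = 307 K.

T_H ≈ 307 K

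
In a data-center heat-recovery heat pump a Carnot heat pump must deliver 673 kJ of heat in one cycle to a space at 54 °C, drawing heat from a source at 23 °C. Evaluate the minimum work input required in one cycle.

T_H = 54 °C → 54 + 273.15 = 327.15 K.
T_C = 23 °C → 23 + 273.15 = 296.15 K.
COP_HP = T_H/(T_H − T_C) = 327.15/31.00 = 10.5532.
W = Q_H/COP_HP = 673/10.5532 = 63.77 kJ.

W_in ≈ 63.77 kJ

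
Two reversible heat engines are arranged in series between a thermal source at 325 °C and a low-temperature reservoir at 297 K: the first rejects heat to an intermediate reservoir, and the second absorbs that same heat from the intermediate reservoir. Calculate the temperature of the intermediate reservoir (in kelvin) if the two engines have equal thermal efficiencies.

T_m ≈ 421 K

T_H = 325 °C → 325 + 273.15 = 598.15 K.
Equal efficiencies require 1 − T_m/T_H = 1 − T_C/T_m, i.e. T_m/T_H = T_C/T_m, so T_m = √(T_H·T_C) = √(598.15 × 297.00) = 421 K.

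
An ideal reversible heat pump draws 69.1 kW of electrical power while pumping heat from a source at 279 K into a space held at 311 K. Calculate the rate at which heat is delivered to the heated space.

Q̇_H ≈ 672 kW

The Carnot heat-pump COP is COP_HP = T_H/(T_H − T_C) = 311.00/32.00 = 9.7188.
Q_H = COP_HP · W = 9.7188 × 69.1 = 672 kW.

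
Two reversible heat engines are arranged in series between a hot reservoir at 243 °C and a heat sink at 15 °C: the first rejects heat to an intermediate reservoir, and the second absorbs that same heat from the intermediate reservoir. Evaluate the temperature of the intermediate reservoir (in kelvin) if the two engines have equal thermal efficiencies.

T_H = 243 °C → 243 + 273.15 = 516.15 K.
T_C = 15 °C → 15 + 273.15 = 288.15 K.
Equal efficiencies require 1 − T_m/T_H = 1 − T_C/T_m, i.e. T_m/T_H = T_C/T_m, so T_m = √(T_H·T_C) = √(516.15 × 288.15) = 386 K.

T_m ≈ 386 K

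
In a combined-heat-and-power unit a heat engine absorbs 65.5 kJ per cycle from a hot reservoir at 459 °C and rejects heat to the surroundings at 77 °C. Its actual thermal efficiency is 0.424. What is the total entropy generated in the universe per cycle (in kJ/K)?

ΔS_univ ≈ 0.0183 kJ/K

T_H = 459 °C → 459 + 273.15 = 732.15 K.
T_C = 77 °C → 77 + 273.15 = 350.15 K.
W = η·Q_H = 0.424 × 65.5 = 27.77 kJ, so Q_C = Q_H − W = 37.73 kJ.
Entropy balance on the reservoirs: −Q_H/T_H = -0.08946 kJ/K, +Q_C/T_C = 0.1077 kJ/K.
ΔS_univ = −Q_H/T_H + Q_C/T_C = 0.0183 kJ/K (> 0, since η = 0.424 < η_Carnot = 0.522).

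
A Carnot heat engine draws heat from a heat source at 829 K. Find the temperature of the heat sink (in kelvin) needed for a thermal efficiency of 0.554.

From η = 1 − T_C/T_H, T_C = T_H·(1 − η) = 829.00 × (1 − 0.554) = 370 K.

T_C ≈ 370 K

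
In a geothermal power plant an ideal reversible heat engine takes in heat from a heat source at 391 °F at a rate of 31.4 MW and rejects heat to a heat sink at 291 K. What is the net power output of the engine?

Ẇ ≈ 12.1 MW

T_H = 391 °F → (391 − 32) × 5/9 = 199.44 °C = 472.59 K.
For a reversible engine, η = 1 − T_C/T_H = 1 − 291.00/472.59 = 0.3843.
W = η·Q_H = 0.3843 × 31.4 = 12.1 MW.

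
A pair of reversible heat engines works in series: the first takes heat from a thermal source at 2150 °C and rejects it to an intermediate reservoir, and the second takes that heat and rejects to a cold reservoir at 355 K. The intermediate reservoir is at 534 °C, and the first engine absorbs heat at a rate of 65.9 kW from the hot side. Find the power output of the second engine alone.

T_H = 2150 °C → 2150 + 273.15 = 2423.15 K.
T_m = 534 °C → 534 + 273.15 = 807.15 K.
Heat entering the second stage: Q_m = Q_H·(T_m/T_H) = 65.9 × 807.15/2423.15 = 22.0 kW.
Second-stage efficiency η₂ = 1 − T_C/T_m = 1 − 355.00/807.15 = 0.5602, so W₂ = η₂·Q_m = 12.3 kW.

Ẇ₂ ≈ 12.3 kW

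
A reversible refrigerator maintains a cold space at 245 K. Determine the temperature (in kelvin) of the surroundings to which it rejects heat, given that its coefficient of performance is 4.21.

COP_R = T_C/(T_H − T_C) ⇒ T_H = T_C·(1 + 1/COP_R) = 245.00 × (1 + 1/4.21) = 303 K.

T_H ≈ 303 K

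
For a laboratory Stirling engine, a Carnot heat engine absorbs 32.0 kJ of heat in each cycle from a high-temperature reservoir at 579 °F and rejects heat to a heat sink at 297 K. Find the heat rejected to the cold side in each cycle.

Q_C ≈ 16.5 kJ

T_H = 579 °F → (579 − 32) × 5/9 = 303.89 °C = 577.04 K.
For a reversible engine, η = 1 − T_C/T_H = 1 − 297.00/577.04 = 0.4853.
For a reversible cycle Q_C/Q_H = T_C/T_H, so Q_C = 32.0 × 297.00/577.04 = 16.5 kJ.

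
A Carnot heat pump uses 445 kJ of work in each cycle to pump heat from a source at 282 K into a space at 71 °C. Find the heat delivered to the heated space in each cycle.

Q_H ≈ 2460 kJ

T_H = 71 °C → 71 + 273.15 = 344.15 K.
For a reversible heat pump, COP_HP = T_H/(T_H − T_C) = 344.15/62.15 = 5.5374.
Q_H = COP_HP · W = 5.5374 × 445 = 2460 kJ.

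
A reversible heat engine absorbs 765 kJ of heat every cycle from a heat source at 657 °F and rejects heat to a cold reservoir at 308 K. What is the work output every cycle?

T_H = 657 °F → (657 − 32) × 5/9 = 347.22 °C = 620.37 K.
Carnot efficiency: η = 1 − T_C/T_H = 1 − 308.00/620.37 = 0.5035.
W = η·Q_H = 0.5035 × 765 = 385 kJ.

W ≈ 385 kJ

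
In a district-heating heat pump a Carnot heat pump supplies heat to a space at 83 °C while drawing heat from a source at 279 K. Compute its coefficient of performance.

T_H = 83 °C → 83 + 273.15 = 356.15 K.
The Carnot heat-pump COP is COP_HP = T_H/(T_H − T_C) = 356.15/(356.15 − 279.00) = 4.62.

COP_HP ≈ 4.62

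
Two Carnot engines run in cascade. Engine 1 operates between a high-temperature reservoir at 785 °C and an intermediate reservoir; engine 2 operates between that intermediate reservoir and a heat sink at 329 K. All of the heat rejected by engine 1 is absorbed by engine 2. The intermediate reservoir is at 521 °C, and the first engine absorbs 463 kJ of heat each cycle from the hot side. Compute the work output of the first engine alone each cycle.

T_H = 785 °C → 785 + 273.15 = 1058.15 K.
T_m = 521 °C → 521 + 273.15 = 794.15 K.
First-stage efficiency η₁ = 1 − T_m/T_H = 1 − 794.15/1058.15 = 0.2495.
W₁ = η₁·Q_H = 0.2495 × 463 = 116 kJ.

W₁ ≈ 116 kJ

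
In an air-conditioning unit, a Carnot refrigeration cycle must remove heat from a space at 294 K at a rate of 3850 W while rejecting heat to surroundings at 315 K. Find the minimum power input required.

For a reversible refrigerator, COP_R = T_C/(T_H − T_C) = 294.00/21.00 = 14.0000.
W = Q_C/COP_R = 3850/14.0000 = 275 W.

Ẇ_in ≈ 275 W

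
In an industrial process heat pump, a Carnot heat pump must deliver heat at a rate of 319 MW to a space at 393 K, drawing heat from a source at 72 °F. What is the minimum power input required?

T_C = 72 °F → (72 − 32) × 5/9 = 22.22 °C = 295.37 K.
The Carnot heat-pump COP is COP_HP = T_H/(T_H − T_C) = 393.00/97.63 = 4.0255.
W = Q_H/COP_HP = 319/4.0255 = 79.24 MW.

Ẇ_in ≈ 79.24 MW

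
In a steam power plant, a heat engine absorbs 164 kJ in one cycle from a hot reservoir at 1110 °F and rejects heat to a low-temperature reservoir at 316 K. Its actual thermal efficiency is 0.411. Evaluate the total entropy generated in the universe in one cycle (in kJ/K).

ΔS_univ ≈ 0.118 kJ/K

T_H = 1110 °F → (1110 − 32) × 5/9 = 598.89 °C = 872.04 K.
W = η·Q_H = 0.411 × 164 = 67.40 kJ, so Q_C = Q_H − W = 96.60 kJ.
Reservoir entropy changes: ΔS_H = −Q_H/T_H = −164/872.04 = -0.1881 kJ/K and ΔS_C = +Q_C/T_C = 96.60/316.00 = 0.3057 kJ/K.
ΔS_univ = −Q_H/T_H + Q_C/T_C = 0.118 kJ/K (> 0, since η = 0.411 < η_Carnot = 0.638).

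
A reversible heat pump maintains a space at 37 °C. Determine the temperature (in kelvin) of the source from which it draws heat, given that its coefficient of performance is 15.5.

T_H = 37 °C → 37 + 273.15 = 310.15 K.
COP_HP = T_H/(T_H − T_C) ⇒ T_C = T_H·(COP_HP − 1)/COP_HP = 310.15 × (15.5 − 1)/15.5 = 290.1 K.

T_C ≈ 290.1 K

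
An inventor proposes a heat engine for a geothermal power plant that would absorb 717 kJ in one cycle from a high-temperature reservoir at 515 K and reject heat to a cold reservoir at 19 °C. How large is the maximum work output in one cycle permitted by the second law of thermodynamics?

W_max ≈ 310 kJ

T_C = 19 °C → 19 + 273.15 = 292.15 K.
The second-law ceiling is the Carnot efficiency, η_max = 1 − T_C/T_H = 1 − 292.15/515.00 = 0.4327.
W_max = η_max · Q_H = 0.4327 × 717 = 310 kJ.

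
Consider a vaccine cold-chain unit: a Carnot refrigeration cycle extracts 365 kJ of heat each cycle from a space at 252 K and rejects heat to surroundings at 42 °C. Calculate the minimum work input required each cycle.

W_in ≈ 91.5 kJ

T_H = 42 °C → 42 + 273.15 = 315.15 K.
For a reversible refrigerator, COP_R = T_C/(T_H − T_C) = 252.00/63.15 = 3.9905.
W = Q_C/COP_R = 365/3.9905 = 91.5 kJ.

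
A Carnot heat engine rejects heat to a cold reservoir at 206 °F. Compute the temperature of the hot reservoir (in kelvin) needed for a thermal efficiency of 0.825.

T_C = 206 °F → (206 − 32) × 5/9 = 96.67 °C = 369.82 K.
From η = 1 − T_C/T_H, solving for T_H gives T_H = T_C/(1 − η) = 369.82/(1 − 0.825) = 2110 K.

T_H ≈ 2110 K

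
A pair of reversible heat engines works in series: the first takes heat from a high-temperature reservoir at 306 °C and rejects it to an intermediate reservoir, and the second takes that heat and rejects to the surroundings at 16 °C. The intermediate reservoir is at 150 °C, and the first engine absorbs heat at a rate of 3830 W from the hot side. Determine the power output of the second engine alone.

T_H = 306 °C → 306 + 273.15 = 579.15 K.
T_C = 16 °C → 16 + 273.15 = 289.15 K.
T_m = 150 °C → 150 + 273.15 = 423.15 K.
Heat entering the second stage: Q_m = Q_H·(T_m/T_H) = 3830 × 423.15/579.15 = 2800 W.
Second-stage efficiency η₂ = 1 − T_C/T_m = 1 − 289.15/423.15 = 0.3167, so W₂ = η₂·Q_m = 886 W.

Ẇ₂ ≈ 886 W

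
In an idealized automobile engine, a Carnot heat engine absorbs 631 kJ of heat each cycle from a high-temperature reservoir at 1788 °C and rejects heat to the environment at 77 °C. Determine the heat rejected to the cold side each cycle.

Q_C ≈ 107 kJ

T_H = 1788 °C → 1788 + 273.15 = 2061.15 K.
T_C = 77 °C → 77 + 273.15 = 350.15 K.
η_rev = 1 − T_C/T_H = 1 − 350.15/2061.15 = 0.8301.
For a reversible cycle Q_C/Q_H = T_C/T_H, so Q_C = 631 × 350.15/2061.15 = 107 kJ.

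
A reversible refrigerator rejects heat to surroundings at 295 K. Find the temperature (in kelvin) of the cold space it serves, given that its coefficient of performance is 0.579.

T_C ≈ 108 K

COP_R = T_C/(T_H − T_C) ⇒ T_C = T_H·COP_R/(1 + COP_R) = 295.00 × 0.579/(1 + 0.579) = 108 K.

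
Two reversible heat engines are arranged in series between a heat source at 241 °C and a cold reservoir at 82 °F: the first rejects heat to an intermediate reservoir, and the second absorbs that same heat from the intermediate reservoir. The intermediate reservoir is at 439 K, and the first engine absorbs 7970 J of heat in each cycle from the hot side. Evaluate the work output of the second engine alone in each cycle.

T_H = 241 °C → 241 + 273.15 = 514.15 K.
T_C = 82 °F → (82 − 32) × 5/9 = 27.78 °C = 300.93 K.
Heat entering the second stage: Q_m = Q_H·(T_m/T_H) = 7970 × 439.00/514.15 = 6810 J.
Second-stage efficiency η₂ = 1 − T_C/T_m = 1 − 300.93/439.00 = 0.3145, so W₂ = η₂·Q_m = 2140 J.

W₂ ≈ 2140 J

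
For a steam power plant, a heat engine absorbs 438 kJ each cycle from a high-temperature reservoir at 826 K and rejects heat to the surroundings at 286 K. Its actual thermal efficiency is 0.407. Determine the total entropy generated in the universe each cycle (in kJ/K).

W = η·Q_H = 0.407 × 438 = 178.3 kJ, so Q_C = Q_H − W = 259.7 kJ.
The hot reservoir loses entropy Q_H/T_H = 438/826.00 = 0.5303 kJ/K; the cold reservoir gains Q_C/T_C = 259.7/286.00 = 0.9082 kJ/K.
ΔS_univ = −Q_H/T_H + Q_C/T_C = 0.3779 kJ/K (> 0, since η = 0.407 < η_Carnot = 0.654).

ΔS_univ ≈ 0.3779 kJ/K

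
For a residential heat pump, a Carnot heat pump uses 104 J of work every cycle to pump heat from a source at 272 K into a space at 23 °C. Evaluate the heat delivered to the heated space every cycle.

Q_H ≈ 1280 J

T_H = 23 °C → 23 + 273.15 = 296.15 K.
COP_HP = T_H/(T_H − T_C) = 296.15/24.15 = 12.2629.
Q_H = COP_HP · W = 12.2629 × 104 = 1280 J.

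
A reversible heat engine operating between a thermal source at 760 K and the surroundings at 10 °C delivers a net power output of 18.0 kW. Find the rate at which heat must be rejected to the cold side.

Q̇_C ≈ 10.7 kW

T_C = 10 °C → 10 + 273.15 = 283.15 K.
Since the cycle is reversible, η = 1 − T_C/T_H = 1 − 283.15/760.00 = 0.6274.
Since Q_C/Q_H = T_C/T_H and Q_H = W/η, Q_C = W·T_C/(T_H − T_C) = 18.0 × 283.15/476.85 = 10.7 kW.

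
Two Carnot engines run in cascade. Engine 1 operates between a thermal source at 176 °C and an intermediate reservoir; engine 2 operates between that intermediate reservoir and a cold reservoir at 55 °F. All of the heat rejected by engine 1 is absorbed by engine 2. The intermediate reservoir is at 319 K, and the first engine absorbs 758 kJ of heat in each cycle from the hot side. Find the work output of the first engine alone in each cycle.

T_H = 176 °C → 176 + 273.15 = 449.15 K.
T_C = 55 °F → (55 − 32) × 5/9 = 12.78 °C = 285.93 K.
First-stage efficiency η₁ = 1 − T_m/T_H = 1 − 319.00/449.15 = 0.2898.
W₁ = η₁·Q_H = 0.2898 × 758 = 220 kJ.

W₁ ≈ 220 kJ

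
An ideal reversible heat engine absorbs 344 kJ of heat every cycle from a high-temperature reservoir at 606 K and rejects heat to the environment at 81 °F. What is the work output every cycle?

W ≈ 173 kJ

T_C = 81 °F → (81 − 32) × 5/9 = 27.22 °C = 300.37 K.
Since the cycle is reversible, η = 1 − T_C/T_H = 1 − 300.37/606.00 = 0.5043.
W = η·Q_H = 0.5043 × 344 = 173 kJ.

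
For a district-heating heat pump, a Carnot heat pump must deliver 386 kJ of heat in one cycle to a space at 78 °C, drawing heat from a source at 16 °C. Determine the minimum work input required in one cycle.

W_in ≈ 68.15 kJ

T_H = 78 °C → 78 + 273.15 = 351.15 K.
T_C = 16 °C → 16 + 273.15 = 289.15 K.
For a reversible heat pump, COP_HP = T_H/(T_H − T_C) = 351.15/62.00 = 5.6637.
W = Q_H/COP_HP = 386/5.6637 = 68.15 kJ.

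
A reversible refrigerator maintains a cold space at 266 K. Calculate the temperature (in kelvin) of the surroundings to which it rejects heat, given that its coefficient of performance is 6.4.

COP_R = T_C/(T_H − T_C) ⇒ T_H = T_C·(1 + 1/COP_R) = 266.00 × (1 + 1/6.4) = 308 K.

T_H ≈ 308 K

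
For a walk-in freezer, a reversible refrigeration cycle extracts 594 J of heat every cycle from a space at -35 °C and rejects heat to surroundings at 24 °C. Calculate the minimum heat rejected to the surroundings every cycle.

T_H = 24 °C → 24 + 273.15 = 297.15 K.
T_C = -35 °C → -35 + 273.15 = 238.15 K.
For a reversible cycle Q_H/Q_C = T_H/T_C, so Q_H = Q_C·T_H/T_C = 594 × 297.15/238.15 = 741 J.

Q_H ≈ 741 J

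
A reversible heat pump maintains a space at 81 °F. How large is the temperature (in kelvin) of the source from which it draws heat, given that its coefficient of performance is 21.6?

T_C ≈ 286 K

T_H = 81 °F → (81 − 32) × 5/9 = 27.22 °C = 300.37 K.
COP_HP = T_H/(T_H − T_C) ⇒ T_C = T_H·(COP_HP − 1)/COP_HP = 300.37 × (21.6 − 1)/21.6 = 286 K.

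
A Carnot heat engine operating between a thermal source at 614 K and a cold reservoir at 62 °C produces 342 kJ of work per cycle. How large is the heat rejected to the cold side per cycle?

Q_C ≈ 411 kJ

T_C = 62 °C → 62 + 273.15 = 335.15 K.
Carnot efficiency: η = 1 − T_C/T_H = 1 − 335.15/614.00 = 0.4542.
Since Q_C/Q_H = T_C/T_H and Q_H = W/η, Q_C = W·T_C/(T_H − T_C) = 342 × 335.15/278.85 = 411 kJ.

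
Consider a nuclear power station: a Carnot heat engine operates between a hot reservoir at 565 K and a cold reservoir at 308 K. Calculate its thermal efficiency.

η ≈ 0.455

η_rev = 1 − T_C/T_H = 1 − 308.00/565.00 = 0.455.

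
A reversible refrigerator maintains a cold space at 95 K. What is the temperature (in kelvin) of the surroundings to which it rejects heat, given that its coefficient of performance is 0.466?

T_H ≈ 299 K

COP_R = T_C/(T_H − T_C) ⇒ T_H = T_C·(1 + 1/COP_R) = 95.00 × (1 + 1/0.466) = 299 K.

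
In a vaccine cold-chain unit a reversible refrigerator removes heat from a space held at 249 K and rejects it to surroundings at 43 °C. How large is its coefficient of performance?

COP_R ≈ 3.71

T_H = 43 °C → 43 + 273.15 = 316.15 K.
For a reversible refrigerator, COP_R = T_C/(T_H − T_C) = 249.00/(316.15 − 249.00) = 3.71.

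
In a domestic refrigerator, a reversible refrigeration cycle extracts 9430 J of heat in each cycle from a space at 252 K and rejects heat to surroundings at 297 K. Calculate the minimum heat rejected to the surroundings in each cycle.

For a reversible cycle Q_H/Q_C = T_H/T_C, so Q_H = Q_C·T_H/T_C = 9430 × 297.00/252.00 = 11100 J.

Q_H ≈ 11100 J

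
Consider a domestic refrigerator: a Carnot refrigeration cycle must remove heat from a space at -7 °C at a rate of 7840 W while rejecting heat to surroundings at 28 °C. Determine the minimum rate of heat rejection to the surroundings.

T_H = 28 °C → 28 + 273.15 = 301.15 K.
T_C = -7 °C → -7 + 273.15 = 266.15 K.
For a reversible cycle Q_H/Q_C = T_H/T_C, so Q_H = Q_C·T_H/T_C = 7840 × 301.15/266.15 = 8870 W.

Q̇_H ≈ 8870 W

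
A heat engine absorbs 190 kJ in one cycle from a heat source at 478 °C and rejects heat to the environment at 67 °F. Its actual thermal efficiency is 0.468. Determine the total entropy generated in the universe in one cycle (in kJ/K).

ΔS_univ ≈ 0.09252 kJ/K

T_H = 478 °C → 478 + 273.15 = 751.15 K.
T_C = 67 °F → (67 − 32) × 5/9 = 19.44 °C = 292.59 K.
W = η·Q_H = 0.468 × 190 = 88.92 kJ, so Q_C = Q_H − W = 101.1 kJ.
Entropy balance on the reservoirs: −Q_H/T_H = -0.2529 kJ/K, +Q_C/T_C = 0.3455 kJ/K.
ΔS_univ = −Q_H/T_H + Q_C/T_C = 0.09252 kJ/K (> 0, since η = 0.468 < η_Carnot = 0.610).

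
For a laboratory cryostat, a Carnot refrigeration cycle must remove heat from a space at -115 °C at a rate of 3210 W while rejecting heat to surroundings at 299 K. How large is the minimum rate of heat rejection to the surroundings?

T_C = -115 °C → -115 + 273.15 = 158.15 K.
For a reversible cycle Q_H/Q_C = T_H/T_C, so Q_H = Q_C·T_H/T_C = 3210 × 299.00/158.15 = 6070 W.

Q̇_H ≈ 6070 W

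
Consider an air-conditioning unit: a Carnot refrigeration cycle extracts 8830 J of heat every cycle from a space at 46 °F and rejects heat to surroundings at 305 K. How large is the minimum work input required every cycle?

T_C = 46 °F → (46 − 32) × 5/9 = 7.78 °C = 280.93 K.
For a reversible refrigerator, COP_R = T_C/(T_H − T_C) = 280.93/24.07 = 11.6702.
W = Q_C/COP_R = 8830/11.6702 = 757 J.

W_in ≈ 757 J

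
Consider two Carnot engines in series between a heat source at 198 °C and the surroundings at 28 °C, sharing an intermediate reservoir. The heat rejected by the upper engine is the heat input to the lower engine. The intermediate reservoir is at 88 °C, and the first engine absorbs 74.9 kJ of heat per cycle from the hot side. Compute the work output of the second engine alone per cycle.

T_H = 198 °C → 198 + 273.15 = 471.15 K.
T_C = 28 °C → 28 + 273.15 = 301.15 K.
T_m = 88 °C → 88 + 273.15 = 361.15 K.
Heat entering the second stage: Q_m = Q_H·(T_m/T_H) = 74.9 × 361.15/471.15 = 57.4 kJ.
Second-stage efficiency η₂ = 1 − T_C/T_m = 1 − 301.15/361.15 = 0.1661, so W₂ = η₂·Q_m = 9.54 kJ.

W₂ ≈ 9.54 kJ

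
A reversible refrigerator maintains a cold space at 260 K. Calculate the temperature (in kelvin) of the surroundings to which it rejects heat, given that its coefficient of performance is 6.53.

COP_R = T_C/(T_H − T_C) ⇒ T_H = T_C·(1 + 1/COP_R) = 260.00 × (1 + 1/6.53) = 300 K.

T_H ≈ 300 K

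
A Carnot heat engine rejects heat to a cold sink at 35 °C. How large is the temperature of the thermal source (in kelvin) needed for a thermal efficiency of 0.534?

T_H ≈ 661 K

T_C = 35 °C → 35 + 273.15 = 308.15 K.
From η = 1 − T_C/T_H, solving for T_H gives T_H = T_C/(1 − η) = 308.15/(1 − 0.534) = 661 K.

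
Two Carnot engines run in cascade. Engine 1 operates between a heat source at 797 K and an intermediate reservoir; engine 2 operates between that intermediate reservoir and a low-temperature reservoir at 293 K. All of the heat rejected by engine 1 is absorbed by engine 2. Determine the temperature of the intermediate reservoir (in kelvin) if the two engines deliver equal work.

For reversible stages Q_m = Q_H·(T_m/T_H). Setting W₁ = Q_H(1 − T_m/T_H) equal to W₂ = Q_m(1 − T_C/T_m) = Q_H·(T_m − T_C)/T_H gives T_H − T_m = T_m − T_C, so T_m = (T_H + T_C)/2 = (797.00 + 293.00)/2 = 545.0 K.

T_m ≈ 545.0 K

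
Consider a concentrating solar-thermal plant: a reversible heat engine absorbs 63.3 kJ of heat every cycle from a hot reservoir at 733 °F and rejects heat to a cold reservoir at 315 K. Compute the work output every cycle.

W ≈ 33.2 kJ

T_H = 733 °F → (733 − 32) × 5/9 = 389.44 °C = 662.59 K.
Carnot efficiency: η = 1 − T_C/T_H = 1 − 315.00/662.59 = 0.5246.
W = η·Q_H = 0.5246 × 63.3 = 33.2 kJ.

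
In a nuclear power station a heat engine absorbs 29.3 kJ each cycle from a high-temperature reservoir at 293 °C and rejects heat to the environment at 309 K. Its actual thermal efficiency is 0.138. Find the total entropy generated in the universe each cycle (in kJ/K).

T_H = 293 °C → 293 + 273.15 = 566.15 K.
W = η·Q_H = 0.138 × 29.3 = 4.043 kJ, so Q_C = Q_H − W = 25.26 kJ.
Reservoir entropy changes: ΔS_H = −Q_H/T_H = −29.3/566.15 = -0.05175 kJ/K and ΔS_C = +Q_C/T_C = 25.26/309.00 = 0.08174 kJ/K.
ΔS_univ = −Q_H/T_H + Q_C/T_C = 0.0300 kJ/K (> 0, since η = 0.138 < η_Carnot = 0.454).

ΔS_univ ≈ 0.0300 kJ/K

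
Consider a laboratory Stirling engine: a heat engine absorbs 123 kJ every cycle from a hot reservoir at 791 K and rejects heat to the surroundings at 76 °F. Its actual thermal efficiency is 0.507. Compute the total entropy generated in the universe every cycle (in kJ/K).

ΔS_univ ≈ 0.04826 kJ/K

T_C = 76 °F → (76 − 32) × 5/9 = 24.44 °C = 297.59 K.
W = η·Q_H = 0.507 × 123 = 62.36 kJ, so Q_C = Q_H − W = 60.64 kJ.
Entropy balance on the reservoirs: −Q_H/T_H = -0.1555 kJ/K, +Q_C/T_C = 0.2038 kJ/K.
ΔS_univ = −Q_H/T_H + Q_C/T_C = 0.04826 kJ/K (> 0, since η = 0.507 < η_Carnot = 0.624).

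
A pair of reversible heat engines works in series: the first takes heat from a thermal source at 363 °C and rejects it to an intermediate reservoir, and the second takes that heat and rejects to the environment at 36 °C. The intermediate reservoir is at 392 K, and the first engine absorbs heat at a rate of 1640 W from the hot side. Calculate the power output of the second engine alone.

Ẇ₂ ≈ 214 W

T_H = 363 °C → 363 + 273.15 = 636.15 K.
T_C = 36 °C → 36 + 273.15 = 309.15 K.
Heat entering the second stage: Q_m = Q_H·(T_m/T_H) = 1640 × 392.00/636.15 = 1010 W.
Second-stage efficiency η₂ = 1 − T_C/T_m = 1 − 309.15/392.00 = 0.2114, so W₂ = η₂·Q_m = 214 W.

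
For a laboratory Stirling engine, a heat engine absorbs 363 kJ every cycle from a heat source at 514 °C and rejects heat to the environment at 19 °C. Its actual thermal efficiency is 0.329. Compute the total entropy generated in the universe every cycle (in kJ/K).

ΔS_univ ≈ 0.373 kJ/K

T_H = 514 °C → 514 + 273.15 = 787.15 K.
T_C = 19 °C → 19 + 273.15 = 292.15 K.
W = η·Q_H = 0.329 × 363 = 119.4 kJ, so Q_C = Q_H − W = 243.6 kJ.
Reservoir entropy changes: ΔS_H = −Q_H/T_H = −363/787.15 = -0.4612 kJ/K and ΔS_C = +Q_C/T_C = 243.6/292.15 = 0.8337 kJ/K.
ΔS_univ = −Q_H/T_H + Q_C/T_C = 0.373 kJ/K (> 0, since η = 0.329 < η_Carnot = 0.629).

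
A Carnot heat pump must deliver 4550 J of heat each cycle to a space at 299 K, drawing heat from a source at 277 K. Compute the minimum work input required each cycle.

COP_HP = T_H/(T_H − T_C) = 299.00/22.00 = 13.5909.
W = Q_H/COP_HP = 4550/13.5909 = 334.8 J.

W_in ≈ 334.8 J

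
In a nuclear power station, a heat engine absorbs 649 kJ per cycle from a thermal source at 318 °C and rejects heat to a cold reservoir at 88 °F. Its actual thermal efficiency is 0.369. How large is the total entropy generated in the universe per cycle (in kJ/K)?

T_H = 318 °C → 318 + 273.15 = 591.15 K.
T_C = 88 °F → (88 − 32) × 5/9 = 31.11 °C = 304.26 K.
W = η·Q_H = 0.369 × 649 = 239.5 kJ, so Q_C = Q_H − W = 409.5 kJ.
Reservoir entropy changes: ΔS_H = −Q_H/T_H = −649/591.15 = -1.098 kJ/K and ΔS_C = +Q_C/T_C = 409.5/304.26 = 1.346 kJ/K.
ΔS_univ = −Q_H/T_H + Q_C/T_C = 0.2481 kJ/K (> 0, since η = 0.369 < η_Carnot = 0.485).

ΔS_univ ≈ 0.2481 kJ/K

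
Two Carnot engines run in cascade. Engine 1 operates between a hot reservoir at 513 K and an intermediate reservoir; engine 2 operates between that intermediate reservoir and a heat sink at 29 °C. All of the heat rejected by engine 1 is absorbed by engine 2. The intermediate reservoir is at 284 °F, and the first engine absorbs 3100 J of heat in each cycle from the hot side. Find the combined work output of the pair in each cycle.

W_total ≈ 1274 J

T_C = 29 °C → 29 + 273.15 = 302.15 K.
Two reversible stages in series are equivalent to a single Carnot engine between T_H and T_C, so η_total = 1 − T_C/T_H = 1 − 302.15/513.00 = 0.4110.
W_total = η_total · Q_H = 0.4110 × 3100 = 1274 J.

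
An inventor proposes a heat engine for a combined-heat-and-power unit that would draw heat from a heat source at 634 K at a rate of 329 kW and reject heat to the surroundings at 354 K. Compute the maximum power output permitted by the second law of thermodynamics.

The upper bound on efficiency is η_max = 1 − T_C/T_H = 1 − 354.00/634.00 = 0.4416.
W_max = η_max · Q_H = 0.4416 × 329 = 145.3 kW.

Ẇ_max ≈ 145.3 kW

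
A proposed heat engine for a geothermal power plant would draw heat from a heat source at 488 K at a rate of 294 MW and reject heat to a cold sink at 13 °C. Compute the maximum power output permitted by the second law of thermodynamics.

Ẇ_max ≈ 122 MW

T_C = 13 °C → 13 + 273.15 = 286.15 K.
No engine can exceed the Carnot limit: η_max = 1 − T_C/T_H = 1 − 286.15/488.00 = 0.4136.
W_max = η_max · Q_H = 0.4136 × 294 = 122 MW.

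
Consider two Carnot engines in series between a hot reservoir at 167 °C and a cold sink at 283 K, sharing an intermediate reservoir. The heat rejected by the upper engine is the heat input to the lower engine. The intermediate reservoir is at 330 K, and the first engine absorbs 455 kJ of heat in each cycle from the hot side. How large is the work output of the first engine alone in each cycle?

T_H = 167 °C → 167 + 273.15 = 440.15 K.
First-stage efficiency η₁ = 1 − T_m/T_H = 1 − 330.00/440.15 = 0.2503.
W₁ = η₁·Q_H = 0.2503 × 455 = 114 kJ.

W₁ ≈ 114 kJ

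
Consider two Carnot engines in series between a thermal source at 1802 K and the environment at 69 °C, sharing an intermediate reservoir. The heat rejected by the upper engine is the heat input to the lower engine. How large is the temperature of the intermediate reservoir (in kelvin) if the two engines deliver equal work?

T_C = 69 °C → 69 + 273.15 = 342.15 K.
For reversible stages Q_m = Q_H·(T_m/T_H). Setting W₁ = Q_H(1 − T_m/T_H) equal to W₂ = Q_m(1 − T_C/T_m) = Q_H·(T_m − T_C)/T_H gives T_H − T_m = T_m − T_C, so T_m = (T_H + T_C)/2 = (1802.00 + 342.15)/2 = 1070 K.

T_m ≈ 1070 K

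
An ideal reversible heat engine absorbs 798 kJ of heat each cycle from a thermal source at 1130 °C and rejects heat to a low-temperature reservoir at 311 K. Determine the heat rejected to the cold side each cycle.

Q_C ≈ 177 kJ

T_H = 1130 °C → 1130 + 273.15 = 1403.15 K.
For a reversible engine, η = 1 − T_C/T_H = 1 − 311.00/1403.15 = 0.7784.
For a reversible cycle Q_C/Q_H = T_C/T_H, so Q_C = 798 × 311.00/1403.15 = 177 kJ.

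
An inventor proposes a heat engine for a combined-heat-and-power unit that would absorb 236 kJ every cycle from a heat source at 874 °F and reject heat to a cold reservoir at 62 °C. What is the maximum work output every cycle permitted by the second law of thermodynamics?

T_H = 874 °F → (874 − 32) × 5/9 = 467.78 °C = 740.93 K.
T_C = 62 °C → 62 + 273.15 = 335.15 K.
No engine can exceed the Carnot limit: η_max = 1 − T_C/T_H = 1 − 335.15/740.93 = 0.5477.
W_max = η_max · Q_H = 0.5477 × 236 = 129 kJ.

W_max ≈ 129 kJ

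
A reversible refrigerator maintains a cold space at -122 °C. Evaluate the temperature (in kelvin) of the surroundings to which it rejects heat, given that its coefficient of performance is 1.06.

T_H ≈ 293.7 K

T_C = -122 °C → -122 + 273.15 = 151.15 K.
COP_R = T_C/(T_H − T_C) ⇒ T_H = T_C·(1 + 1/COP_R) = 151.15 × (1 + 1/1.06) = 293.7 K.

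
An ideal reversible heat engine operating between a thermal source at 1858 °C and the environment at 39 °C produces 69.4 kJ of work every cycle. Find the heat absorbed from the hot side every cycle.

Q_H ≈ 81.3 kJ

T_H = 1858 °C → 1858 + 273.15 = 2131.15 K.
T_C = 39 °C → 39 + 273.15 = 312.15 K.
η_rev = 1 − T_C/T_H = 1 − 312.15/2131.15 = 0.8535.
Q_H = W/η = 69.4/0.8535 = 81.3 kJ.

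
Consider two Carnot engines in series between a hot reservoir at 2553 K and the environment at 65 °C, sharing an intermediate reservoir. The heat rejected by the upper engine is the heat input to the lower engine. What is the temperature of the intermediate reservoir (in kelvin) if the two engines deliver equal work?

T_C = 65 °C → 65 + 273.15 = 338.15 K.
For reversible stages Q_m = Q_H·(T_m/T_H). Setting W₁ = Q_H(1 − T_m/T_H) equal to W₂ = Q_m(1 − T_C/T_m) = Q_H·(T_m − T_C)/T_H gives T_H − T_m = T_m − T_C, so T_m = (T_H + T_C)/2 = (2553.00 + 338.15)/2 = 1450 K.

T_m ≈ 1450 K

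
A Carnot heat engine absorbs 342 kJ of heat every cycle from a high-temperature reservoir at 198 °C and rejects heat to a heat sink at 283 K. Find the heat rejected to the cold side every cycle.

Q_C ≈ 205 kJ

T_H = 198 °C → 198 + 273.15 = 471.15 K.
Since the cycle is reversible, η = 1 − T_C/T_H = 1 − 283.00/471.15 = 0.3993.
For a reversible cycle Q_C/Q_H = T_C/T_H, so Q_C = 342 × 283.00/471.15 = 205 kJ.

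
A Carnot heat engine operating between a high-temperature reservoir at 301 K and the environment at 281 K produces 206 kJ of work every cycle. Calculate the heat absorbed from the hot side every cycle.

Q_H ≈ 3100 kJ

For a reversible engine, η = 1 − T_C/T_H = 1 − 281.00/301.00 = 0.0664.
Q_H = W/η = 206/0.0664 = 3100 kJ.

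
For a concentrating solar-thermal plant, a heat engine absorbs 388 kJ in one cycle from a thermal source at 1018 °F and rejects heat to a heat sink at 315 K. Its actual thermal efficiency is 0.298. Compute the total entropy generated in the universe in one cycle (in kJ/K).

ΔS_univ ≈ 0.392 kJ/K

T_H = 1018 °F → (1018 − 32) × 5/9 = 547.78 °C = 820.93 K.
W = η·Q_H = 0.298 × 388 = 115.6 kJ, so Q_C = Q_H − W = 272.4 kJ.
Entropy balance on the reservoirs: −Q_H/T_H = -0.4726 kJ/K, +Q_C/T_C = 0.8647 kJ/K.
ΔS_univ = −Q_H/T_H + Q_C/T_C = 0.392 kJ/K (> 0, since η = 0.298 < η_Carnot = 0.616).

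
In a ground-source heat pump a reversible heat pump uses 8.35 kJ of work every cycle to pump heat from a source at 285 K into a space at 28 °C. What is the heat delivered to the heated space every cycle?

Q_H ≈ 155.7 kJ

T_H = 28 °C → 28 + 273.15 = 301.15 K.
Reversible heating COP: COP_HP = T_H/(T_H − T_C) = 301.15/16.15 = 18.6471.
Q_H = COP_HP · W = 18.6471 × 8.35 = 155.7 kJ.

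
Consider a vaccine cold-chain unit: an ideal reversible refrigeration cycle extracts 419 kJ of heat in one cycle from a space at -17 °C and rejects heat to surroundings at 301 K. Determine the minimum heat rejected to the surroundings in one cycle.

T_C = -17 °C → -17 + 273.15 = 256.15 K.
For a reversible cycle Q_H/Q_C = T_H/T_C, so Q_H = Q_C·T_H/T_C = 419 × 301.00/256.15 = 492.4 kJ.

Q_H ≈ 492.4 kJ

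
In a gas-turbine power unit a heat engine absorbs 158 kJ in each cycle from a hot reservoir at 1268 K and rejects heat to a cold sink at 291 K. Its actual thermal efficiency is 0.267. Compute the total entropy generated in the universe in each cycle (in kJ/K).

ΔS_univ ≈ 0.273 kJ/K

W = η·Q_H = 0.267 × 158 = 42.19 kJ, so Q_C = Q_H − W = 115.8 kJ.
The hot reservoir loses entropy Q_H/T_H = 158/1268.00 = 0.1246 kJ/K; the cold reservoir gains Q_C/T_C = 115.8/291.00 = 0.3980 kJ/K.
ΔS_univ = −Q_H/T_H + Q_C/T_C = 0.273 kJ/K (> 0, since η = 0.267 < η_Carnot = 0.771).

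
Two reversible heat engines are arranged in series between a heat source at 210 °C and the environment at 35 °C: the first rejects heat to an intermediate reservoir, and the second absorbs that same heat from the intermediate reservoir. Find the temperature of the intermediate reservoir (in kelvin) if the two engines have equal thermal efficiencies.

T_H = 210 °C → 210 + 273.15 = 483.15 K.
T_C = 35 °C → 35 + 273.15 = 308.15 K.
Equal efficiencies require 1 − T_m/T_H = 1 − T_C/T_m, i.e. T_m/T_H = T_C/T_m, so T_m = √(T_H·T_C) = √(483.15 × 308.15) = 385.9 K.

T_m ≈ 385.9 K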